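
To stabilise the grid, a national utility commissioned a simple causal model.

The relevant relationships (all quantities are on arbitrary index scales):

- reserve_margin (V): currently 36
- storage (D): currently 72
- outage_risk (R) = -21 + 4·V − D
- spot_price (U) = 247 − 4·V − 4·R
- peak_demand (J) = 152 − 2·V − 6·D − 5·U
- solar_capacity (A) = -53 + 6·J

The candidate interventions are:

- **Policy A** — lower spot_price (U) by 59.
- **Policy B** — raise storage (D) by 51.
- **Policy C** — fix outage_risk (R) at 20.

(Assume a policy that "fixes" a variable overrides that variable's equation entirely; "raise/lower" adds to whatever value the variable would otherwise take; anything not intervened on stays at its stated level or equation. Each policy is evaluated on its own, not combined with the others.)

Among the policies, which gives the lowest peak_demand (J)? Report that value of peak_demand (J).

-1173

Policy A (U − 59):
  V = 36
  D = 72
  R = -21 + 4·36 − 72 = 51
  U = 247 − 4·36 − 4·51 (−59 from intervention) = -160
  J = 152 − 2·36 − 6·72 − 5·(-160) = 448
Policy B (D + 51):
  V = 36
  D = 72 + 51 = 123
  R = -21 + 4·36 − 123 = 0
  U = 247 − 4·36 − 4·0 = 103
  J = 152 − 2·36 − 6·123 − 5·103 = -1173
Policy C (R := 20):
  V = 36
  D = 72
  R = 20
  U = 247 − 4·36 − 4·20 = 23
  J = 152 − 2·36 − 6·72 − 5·23 = -467
Comparing — Policy A: J=448, Policy B: J=-1173, Policy C: J=-467. Lowest is -1173 (Policy B).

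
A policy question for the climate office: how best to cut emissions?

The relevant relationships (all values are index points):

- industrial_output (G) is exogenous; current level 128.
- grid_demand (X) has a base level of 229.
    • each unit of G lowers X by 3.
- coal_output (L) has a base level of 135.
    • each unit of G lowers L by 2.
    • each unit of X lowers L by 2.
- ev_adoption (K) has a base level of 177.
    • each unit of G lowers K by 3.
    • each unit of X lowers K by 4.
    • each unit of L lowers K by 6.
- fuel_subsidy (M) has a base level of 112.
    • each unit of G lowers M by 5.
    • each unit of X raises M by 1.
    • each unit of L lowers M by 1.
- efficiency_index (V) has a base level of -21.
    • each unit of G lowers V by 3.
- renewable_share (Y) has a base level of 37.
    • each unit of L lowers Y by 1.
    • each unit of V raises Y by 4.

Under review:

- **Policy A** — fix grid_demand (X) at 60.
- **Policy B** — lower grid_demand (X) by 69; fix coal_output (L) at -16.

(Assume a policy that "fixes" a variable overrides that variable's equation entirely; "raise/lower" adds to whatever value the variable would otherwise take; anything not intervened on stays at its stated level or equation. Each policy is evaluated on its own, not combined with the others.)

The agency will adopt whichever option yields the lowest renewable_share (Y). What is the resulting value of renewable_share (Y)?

Policy A (X := 60):
  G = 128
  X = 60
  L = 135 − 2·128 − 2·60 = -241
  V = -21 − 3·128 = -405
  Y = 37 − (-241) + 4·(-405) = -1342
Policy B (X − 69, L := -16):
  G = 128
  X = 229 − 3·128 (−69 from intervention) = -224
  L = -16
  V = -21 − 3·128 = -405
  Y = 37 − (-16) + 4·(-405) = -1567
Comparing — Policy A: Y=-1342, Policy B: Y=-1567. Lowest is -1567 (Policy B).

-1567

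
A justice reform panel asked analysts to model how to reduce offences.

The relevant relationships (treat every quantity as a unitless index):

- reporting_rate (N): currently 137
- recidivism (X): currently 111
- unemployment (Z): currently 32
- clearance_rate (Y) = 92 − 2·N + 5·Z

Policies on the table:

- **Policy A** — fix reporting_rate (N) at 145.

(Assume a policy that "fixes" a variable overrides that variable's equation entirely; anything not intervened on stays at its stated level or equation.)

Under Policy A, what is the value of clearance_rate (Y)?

Policy A (N := 145):
  N = 145
  Z = 32
  Y = 92 − 2·145 + 5·32 = -38

-38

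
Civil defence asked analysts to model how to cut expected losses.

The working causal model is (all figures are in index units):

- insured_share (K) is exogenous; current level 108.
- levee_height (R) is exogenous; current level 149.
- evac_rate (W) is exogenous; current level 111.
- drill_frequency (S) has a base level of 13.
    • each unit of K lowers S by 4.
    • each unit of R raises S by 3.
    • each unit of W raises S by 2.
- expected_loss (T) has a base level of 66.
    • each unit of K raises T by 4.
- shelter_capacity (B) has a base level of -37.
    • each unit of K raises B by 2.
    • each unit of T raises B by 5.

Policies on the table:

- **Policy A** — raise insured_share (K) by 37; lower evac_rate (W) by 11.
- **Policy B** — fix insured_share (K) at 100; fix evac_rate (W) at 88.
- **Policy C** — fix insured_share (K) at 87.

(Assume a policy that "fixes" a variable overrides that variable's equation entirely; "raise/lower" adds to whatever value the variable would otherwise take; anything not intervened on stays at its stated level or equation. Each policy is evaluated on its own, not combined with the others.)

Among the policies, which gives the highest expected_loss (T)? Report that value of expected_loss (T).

Policy A (K + 37, W − 11):
  K = 108 + 37 = 145
  T = 66 + 4·145 = 646
Policy B (K := 100, W := 88):
  K = 100
  T = 66 + 4·100 = 466
Policy C (K := 87):
  K = 87
  T = 66 + 4·87 = 414
Comparing — Policy A: T=646, Policy B: T=466, Policy C: T=414. Highest is 646 (Policy A).

646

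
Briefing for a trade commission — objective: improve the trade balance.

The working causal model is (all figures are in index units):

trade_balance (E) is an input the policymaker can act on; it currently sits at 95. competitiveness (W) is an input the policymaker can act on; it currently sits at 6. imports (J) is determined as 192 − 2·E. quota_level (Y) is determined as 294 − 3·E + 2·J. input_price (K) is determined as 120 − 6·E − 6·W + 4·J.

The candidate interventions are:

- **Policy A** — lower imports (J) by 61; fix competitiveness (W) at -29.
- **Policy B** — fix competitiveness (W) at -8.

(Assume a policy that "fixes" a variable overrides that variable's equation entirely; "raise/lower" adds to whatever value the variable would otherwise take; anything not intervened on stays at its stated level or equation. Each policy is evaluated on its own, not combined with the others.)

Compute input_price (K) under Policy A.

Policy A (J − 61, W := -29):
  E = 95
  W = -29
  J = 192 − 2·95 (−61 from intervention) = -59
  K = 120 − 6·95 − 6·(-29) + 4·(-59) = -512

-512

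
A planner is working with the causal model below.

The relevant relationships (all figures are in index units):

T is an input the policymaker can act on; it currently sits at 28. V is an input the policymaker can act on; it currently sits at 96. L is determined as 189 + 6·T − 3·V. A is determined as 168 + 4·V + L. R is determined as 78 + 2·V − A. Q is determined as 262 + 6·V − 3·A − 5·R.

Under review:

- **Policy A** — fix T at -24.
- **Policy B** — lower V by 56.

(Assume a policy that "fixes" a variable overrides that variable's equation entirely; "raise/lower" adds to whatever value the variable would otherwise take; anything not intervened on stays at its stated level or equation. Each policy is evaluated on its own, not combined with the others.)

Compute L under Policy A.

-243

Policy A (T := -24):
  T = -24
  V = 96
  L = 189 + 6·(-24) − 3·96 = -243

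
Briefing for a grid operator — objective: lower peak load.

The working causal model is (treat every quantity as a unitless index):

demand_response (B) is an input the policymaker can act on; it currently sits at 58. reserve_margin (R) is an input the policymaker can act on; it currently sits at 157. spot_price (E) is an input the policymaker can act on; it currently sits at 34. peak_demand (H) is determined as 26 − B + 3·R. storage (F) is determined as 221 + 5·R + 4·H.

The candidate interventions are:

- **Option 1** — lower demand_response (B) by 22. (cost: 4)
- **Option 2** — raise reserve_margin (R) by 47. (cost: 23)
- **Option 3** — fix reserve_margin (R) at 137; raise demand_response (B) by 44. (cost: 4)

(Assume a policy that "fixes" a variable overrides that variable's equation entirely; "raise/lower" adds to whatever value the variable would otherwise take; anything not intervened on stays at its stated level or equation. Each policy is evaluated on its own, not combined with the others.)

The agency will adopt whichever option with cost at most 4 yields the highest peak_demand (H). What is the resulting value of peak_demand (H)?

461

Option 1 (B − 22):
  B = 58 − 22 = 36
  R = 157
  H = 26 − 36 + 3·157 = 461
Option 3 (R := 137, B + 44):
  B = 58 + 44 = 102
  R = 137
  H = 26 − 102 + 3·137 = 335
Comparing — Option 1: H=461, Option 3: H=335. Highest is 461 (Option 1).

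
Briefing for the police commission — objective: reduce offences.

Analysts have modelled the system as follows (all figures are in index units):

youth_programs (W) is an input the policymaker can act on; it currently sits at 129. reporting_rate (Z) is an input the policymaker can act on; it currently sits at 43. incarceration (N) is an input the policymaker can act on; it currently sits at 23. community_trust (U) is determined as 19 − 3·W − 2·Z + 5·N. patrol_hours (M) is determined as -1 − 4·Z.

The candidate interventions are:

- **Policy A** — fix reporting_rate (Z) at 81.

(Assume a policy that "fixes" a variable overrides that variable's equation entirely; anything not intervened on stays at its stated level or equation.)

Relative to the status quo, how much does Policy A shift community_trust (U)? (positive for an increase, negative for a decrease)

Baseline:
  W = 129
  Z = 43
  N = 23
  U = 19 − 3·129 − 2·43 + 5·23 = -339
Policy A (Z := 81):
  W = 129
  Z = 81
  N = 23
  U = 19 − 3·129 − 2·81 + 5·23 = -415
Change in U: -415 − (-339) = -76

-76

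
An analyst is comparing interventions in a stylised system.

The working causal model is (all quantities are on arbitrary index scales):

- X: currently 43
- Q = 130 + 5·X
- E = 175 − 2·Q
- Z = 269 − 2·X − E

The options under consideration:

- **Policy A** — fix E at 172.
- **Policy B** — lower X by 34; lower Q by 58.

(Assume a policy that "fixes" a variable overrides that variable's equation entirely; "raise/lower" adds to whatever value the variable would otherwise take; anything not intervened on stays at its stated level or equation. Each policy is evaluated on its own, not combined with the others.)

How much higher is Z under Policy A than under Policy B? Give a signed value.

Policy A (E := 172):
  X = 43
  Q = 130 + 5·43 = 345
  E = 172
  Z = 269 − 2·43 − 172 = 11
Policy B (X − 34, Q − 58):
  X = 43 − 34 = 9
  Q = 130 + 5·9 (−58 from intervention) = 117
  E = 175 − 2·117 = -59
  Z = 269 − 2·9 − (-59) = 310
Z: 11 − 310 = -299

-299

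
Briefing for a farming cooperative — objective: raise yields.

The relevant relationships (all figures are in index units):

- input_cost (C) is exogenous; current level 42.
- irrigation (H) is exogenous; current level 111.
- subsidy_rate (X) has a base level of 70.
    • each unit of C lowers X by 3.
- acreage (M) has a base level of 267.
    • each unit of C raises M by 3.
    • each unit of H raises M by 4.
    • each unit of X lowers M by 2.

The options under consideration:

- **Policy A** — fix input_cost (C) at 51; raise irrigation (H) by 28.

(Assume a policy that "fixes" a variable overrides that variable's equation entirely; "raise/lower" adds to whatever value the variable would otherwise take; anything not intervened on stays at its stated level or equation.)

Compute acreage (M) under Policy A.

1142

Policy A (C := 51, H + 28):
  C = 51
  H = 111 + 28 = 139
  X = 70 − 3·51 = -83
  M = 267 + 3·51 + 4·139 − 2·(-83) = 1142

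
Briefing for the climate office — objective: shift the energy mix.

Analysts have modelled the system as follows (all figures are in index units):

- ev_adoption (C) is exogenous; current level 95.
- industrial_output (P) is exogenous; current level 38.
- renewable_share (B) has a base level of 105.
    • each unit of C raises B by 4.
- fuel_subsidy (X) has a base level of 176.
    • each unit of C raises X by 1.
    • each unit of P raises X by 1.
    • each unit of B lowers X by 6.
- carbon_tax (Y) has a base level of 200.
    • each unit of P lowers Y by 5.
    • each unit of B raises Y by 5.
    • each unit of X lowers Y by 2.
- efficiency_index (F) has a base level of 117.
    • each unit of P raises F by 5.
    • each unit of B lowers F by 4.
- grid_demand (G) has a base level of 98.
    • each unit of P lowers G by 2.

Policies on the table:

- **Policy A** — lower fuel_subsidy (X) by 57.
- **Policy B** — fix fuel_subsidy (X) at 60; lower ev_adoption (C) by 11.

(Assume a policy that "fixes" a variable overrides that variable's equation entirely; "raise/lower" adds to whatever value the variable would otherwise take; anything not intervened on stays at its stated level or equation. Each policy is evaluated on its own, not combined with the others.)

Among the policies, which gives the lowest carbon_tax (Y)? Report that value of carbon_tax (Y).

2095

Policy A (X − 57):
  C = 95
  P = 38
  B = 105 + 4·95 = 485
  X = 176 + 95 + 38 − 6·485 (−57 from intervention) = -2658
  Y = 200 − 5·38 + 5·485 − 2·(-2658) = 7751
Policy B (X := 60, C − 11):
  C = 95 − 11 = 84
  P = 38
  B = 105 + 4·84 = 441
  X = 60
  Y = 200 − 5·38 + 5·441 − 2·60 = 2095
Comparing — Policy A: Y=7751, Policy B: Y=2095. Lowest is 2095 (Policy B).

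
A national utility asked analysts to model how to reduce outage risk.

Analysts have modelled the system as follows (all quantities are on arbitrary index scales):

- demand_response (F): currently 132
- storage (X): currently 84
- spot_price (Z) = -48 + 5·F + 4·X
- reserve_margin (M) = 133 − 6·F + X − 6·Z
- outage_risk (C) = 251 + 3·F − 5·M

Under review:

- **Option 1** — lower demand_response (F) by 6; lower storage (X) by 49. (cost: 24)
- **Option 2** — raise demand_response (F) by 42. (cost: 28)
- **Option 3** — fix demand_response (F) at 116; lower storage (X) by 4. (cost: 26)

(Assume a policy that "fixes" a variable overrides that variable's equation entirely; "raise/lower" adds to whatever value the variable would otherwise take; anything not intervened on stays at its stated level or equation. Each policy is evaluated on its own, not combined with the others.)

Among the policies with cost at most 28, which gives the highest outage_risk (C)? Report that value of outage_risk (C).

39648

Option 1 (F − 6, X − 49):
  F = 132 − 6 = 126
  X = 84 − 49 = 35
  Z = -48 + 5·126 + 4·35 = 722
  M = 133 − 6·126 + 35 − 6·722 = -4920
  C = 251 + 3·126 − 5·(-4920) = 25229
Option 2 (F + 42):
  F = 132 + 42 = 174
  X = 84
  Z = -48 + 5·174 + 4·84 = 1158
  M = 133 − 6·174 + 84 − 6·1158 = -7775
  C = 251 + 3·174 − 5·(-7775) = 39648
Option 3 (F := 116, X − 4):
  F = 116
  X = 84 − 4 = 80
  Z = -48 + 5·116 + 4·80 = 852
  M = 133 − 6·116 + 80 − 6·852 = -5595
  C = 251 + 3·116 − 5·(-5595) = 28574
Comparing — Option 1: C=25229, Option 2: C=39648, Option 3: C=28574. Highest is 39648 (Option 2).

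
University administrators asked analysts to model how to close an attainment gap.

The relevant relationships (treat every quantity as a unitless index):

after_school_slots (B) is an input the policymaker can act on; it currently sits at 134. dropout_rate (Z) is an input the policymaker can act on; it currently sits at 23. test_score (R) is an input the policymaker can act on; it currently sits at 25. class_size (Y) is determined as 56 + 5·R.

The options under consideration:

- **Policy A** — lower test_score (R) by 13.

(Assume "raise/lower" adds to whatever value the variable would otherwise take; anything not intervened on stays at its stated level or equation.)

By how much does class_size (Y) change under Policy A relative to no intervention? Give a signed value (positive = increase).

-65

Baseline:
  R = 25
  Y = 56 + 5·25 = 181
Policy A (R − 13):
  R = 25 − 13 = 12
  Y = 56 + 5·12 = 116
Change in Y: 116 − 181 = -65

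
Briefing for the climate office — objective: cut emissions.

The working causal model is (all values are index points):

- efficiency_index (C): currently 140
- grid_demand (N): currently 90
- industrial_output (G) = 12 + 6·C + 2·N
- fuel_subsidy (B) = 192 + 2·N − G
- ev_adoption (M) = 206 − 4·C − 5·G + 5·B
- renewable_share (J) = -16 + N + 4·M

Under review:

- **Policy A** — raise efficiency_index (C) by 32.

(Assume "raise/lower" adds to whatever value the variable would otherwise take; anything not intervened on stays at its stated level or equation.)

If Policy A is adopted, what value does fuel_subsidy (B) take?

-852

Policy A (C + 32):
  C = 140 + 32 = 172
  N = 90
  G = 12 + 6·172 + 2·90 = 1224
  B = 192 + 2·90 − 1224 = -852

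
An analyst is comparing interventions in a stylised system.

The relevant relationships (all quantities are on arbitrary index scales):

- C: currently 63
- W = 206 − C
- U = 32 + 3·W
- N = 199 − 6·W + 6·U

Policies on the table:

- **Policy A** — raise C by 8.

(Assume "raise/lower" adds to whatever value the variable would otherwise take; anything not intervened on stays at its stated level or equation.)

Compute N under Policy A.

Policy A (C + 8):
  C = 63 + 8 = 71
  W = 206 − 71 = 135
  U = 32 + 3·135 = 437
  N = 199 − 6·135 + 6·437 = 2011

2011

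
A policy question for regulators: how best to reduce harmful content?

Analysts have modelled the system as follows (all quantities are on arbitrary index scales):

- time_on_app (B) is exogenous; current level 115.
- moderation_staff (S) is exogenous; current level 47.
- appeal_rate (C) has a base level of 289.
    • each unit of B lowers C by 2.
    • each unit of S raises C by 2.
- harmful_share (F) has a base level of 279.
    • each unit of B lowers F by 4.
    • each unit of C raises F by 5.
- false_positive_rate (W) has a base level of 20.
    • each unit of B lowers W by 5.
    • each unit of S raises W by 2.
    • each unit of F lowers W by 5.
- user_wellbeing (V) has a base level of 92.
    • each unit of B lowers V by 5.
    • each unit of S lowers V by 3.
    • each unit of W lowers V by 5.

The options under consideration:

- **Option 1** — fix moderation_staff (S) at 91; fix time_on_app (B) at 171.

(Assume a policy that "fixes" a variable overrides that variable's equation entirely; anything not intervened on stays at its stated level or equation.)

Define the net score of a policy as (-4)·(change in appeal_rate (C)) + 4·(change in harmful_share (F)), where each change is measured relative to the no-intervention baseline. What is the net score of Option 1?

Baseline:
  B = 115
  S = 47
  C = 289 − 2·115 + 2·47 = 153
  F = 279 − 4·115 + 5·153 = 584
Option 1 (S := 91, B := 171):
  B = 171
  S = 91
  C = 289 − 2·171 + 2·91 = 129
  F = 279 − 4·171 + 5·129 = 240
ΔC = 129 − 153 = -24; ΔF = 240 − 584 = -344
Score = (-4)·(-24) + 4·(-344) = -1280

-1280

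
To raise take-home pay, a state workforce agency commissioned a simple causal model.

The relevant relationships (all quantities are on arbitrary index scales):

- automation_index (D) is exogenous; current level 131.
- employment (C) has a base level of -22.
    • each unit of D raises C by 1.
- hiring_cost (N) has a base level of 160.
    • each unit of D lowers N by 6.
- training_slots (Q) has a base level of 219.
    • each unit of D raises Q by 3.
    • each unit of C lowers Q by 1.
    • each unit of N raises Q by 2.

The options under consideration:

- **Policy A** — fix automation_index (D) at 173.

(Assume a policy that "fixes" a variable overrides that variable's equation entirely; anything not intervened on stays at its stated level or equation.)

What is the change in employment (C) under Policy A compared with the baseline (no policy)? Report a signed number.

Baseline:
  D = 131
  C = -22 + 131 = 109
Policy A (D := 173):
  D = 173
  C = -22 + 173 = 151
Change in C: 151 − 109 = 42

42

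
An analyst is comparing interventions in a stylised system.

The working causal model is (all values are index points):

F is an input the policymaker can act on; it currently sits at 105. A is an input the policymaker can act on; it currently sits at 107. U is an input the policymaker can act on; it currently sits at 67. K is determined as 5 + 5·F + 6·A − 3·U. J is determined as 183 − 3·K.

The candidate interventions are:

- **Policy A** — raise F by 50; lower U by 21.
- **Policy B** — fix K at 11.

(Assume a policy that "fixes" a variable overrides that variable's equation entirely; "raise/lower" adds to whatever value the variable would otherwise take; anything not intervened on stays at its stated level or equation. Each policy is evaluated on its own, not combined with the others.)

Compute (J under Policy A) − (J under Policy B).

Policy A (F + 50, U − 21):
  F = 105 + 50 = 155
  A = 107
  U = 67 − 21 = 46
  K = 5 + 5·155 + 6·107 − 3·46 = 1284
  J = 183 − 3·1284 = -3669
Policy B (K := 11):
  F = 105
  A = 107
  U = 67
  K = 11
  J = 183 − 3·11 = 150
J: -3669 − 150 = -3819

-3819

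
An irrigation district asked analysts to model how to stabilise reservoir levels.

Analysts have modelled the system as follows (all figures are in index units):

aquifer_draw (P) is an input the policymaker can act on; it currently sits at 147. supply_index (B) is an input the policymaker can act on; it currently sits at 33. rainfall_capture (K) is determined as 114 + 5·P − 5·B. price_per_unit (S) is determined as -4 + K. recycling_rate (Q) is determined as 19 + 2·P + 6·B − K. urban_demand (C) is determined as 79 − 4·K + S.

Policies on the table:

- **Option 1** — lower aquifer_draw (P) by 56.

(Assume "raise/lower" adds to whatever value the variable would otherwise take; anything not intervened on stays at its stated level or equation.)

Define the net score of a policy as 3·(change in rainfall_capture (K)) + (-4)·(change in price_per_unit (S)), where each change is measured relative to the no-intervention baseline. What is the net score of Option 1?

280

Baseline:
  P = 147
  B = 33
  K = 114 + 5·147 − 5·33 = 684
  S = -4 + 684 = 680
Option 1 (P − 56):
  P = 147 − 56 = 91
  B = 33
  K = 114 + 5·91 − 5·33 = 404
  S = -4 + 404 = 400
ΔK = 404 − 684 = -280; ΔS = 400 − 680 = -280
Score = 3·(-280) + (-4)·(-280) = 280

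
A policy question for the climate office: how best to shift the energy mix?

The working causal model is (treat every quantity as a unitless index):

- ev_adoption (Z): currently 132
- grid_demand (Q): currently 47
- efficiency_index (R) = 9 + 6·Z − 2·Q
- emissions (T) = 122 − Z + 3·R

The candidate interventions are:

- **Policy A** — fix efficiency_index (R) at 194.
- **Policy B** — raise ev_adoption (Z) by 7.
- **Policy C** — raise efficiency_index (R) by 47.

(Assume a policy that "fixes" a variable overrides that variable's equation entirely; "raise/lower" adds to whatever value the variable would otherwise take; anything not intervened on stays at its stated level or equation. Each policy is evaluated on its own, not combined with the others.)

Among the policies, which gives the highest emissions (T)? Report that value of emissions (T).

2252

Policy A (R := 194):
  Z = 132
  Q = 47
  R = 194
  T = 122 − 132 + 3·194 = 572
Policy B (Z + 7):
  Z = 132 + 7 = 139
  Q = 47
  R = 9 + 6·139 − 2·47 = 749
  T = 122 − 139 + 3·749 = 2230
Policy C (R + 47):
  Z = 132
  Q = 47
  R = 9 + 6·132 − 2·47 (+47 from intervention) = 754
  T = 122 − 132 + 3·754 = 2252
Comparing — Policy A: T=572, Policy B: T=2230, Policy C: T=2252. Highest is 2252 (Policy C).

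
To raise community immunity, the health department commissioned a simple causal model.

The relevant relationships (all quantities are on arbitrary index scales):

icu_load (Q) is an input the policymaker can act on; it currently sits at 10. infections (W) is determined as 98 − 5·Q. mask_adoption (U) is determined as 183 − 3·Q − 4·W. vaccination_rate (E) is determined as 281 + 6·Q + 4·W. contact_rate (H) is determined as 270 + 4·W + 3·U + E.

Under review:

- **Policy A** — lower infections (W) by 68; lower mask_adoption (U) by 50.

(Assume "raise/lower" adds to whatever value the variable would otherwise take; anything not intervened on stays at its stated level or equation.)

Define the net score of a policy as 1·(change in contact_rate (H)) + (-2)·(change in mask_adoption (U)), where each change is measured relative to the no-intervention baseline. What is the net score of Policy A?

Baseline:
  Q = 10
  W = 98 − 5·10 = 48
  U = 183 − 3·10 − 4·48 = -39
  E = 281 + 6·10 + 4·48 = 533
  H = 270 + 4·48 + 3·(-39) + 533 = 878
Policy A (W − 68, U − 50):
  Q = 10
  W = 98 − 5·10 (−68 from intervention) = -20
  U = 183 − 3·10 − 4·(-20) (−50 from intervention) = 183
  E = 281 + 6·10 + 4·(-20) = 261
  H = 270 + 4·(-20) + 3·183 + 261 = 1000
ΔH = 1000 − 878 = 122; ΔU = 183 − (-39) = 222
Score = 1·122 + (-2)·222 = -322

-322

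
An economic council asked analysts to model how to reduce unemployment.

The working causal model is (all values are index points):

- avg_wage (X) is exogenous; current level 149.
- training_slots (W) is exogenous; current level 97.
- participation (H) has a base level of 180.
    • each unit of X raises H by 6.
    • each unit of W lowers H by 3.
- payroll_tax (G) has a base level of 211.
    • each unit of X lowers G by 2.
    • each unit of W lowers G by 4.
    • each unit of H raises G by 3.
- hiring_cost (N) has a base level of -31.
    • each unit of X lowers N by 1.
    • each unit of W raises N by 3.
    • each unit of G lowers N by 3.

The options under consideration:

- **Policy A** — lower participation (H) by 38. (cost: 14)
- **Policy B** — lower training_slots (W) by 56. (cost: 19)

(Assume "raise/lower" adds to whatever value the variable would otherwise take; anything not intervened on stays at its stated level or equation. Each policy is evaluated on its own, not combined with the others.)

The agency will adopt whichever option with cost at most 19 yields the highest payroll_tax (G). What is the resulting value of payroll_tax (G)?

Policy A (H − 38):
  X = 149
  W = 97
  H = 180 + 6·149 − 3·97 (−38 from intervention) = 745
  G = 211 − 2·149 − 4·97 + 3·745 = 1760
Policy B (W − 56):
  X = 149
  W = 97 − 56 = 41
  H = 180 + 6·149 − 3·41 = 951
  G = 211 − 2·149 − 4·41 + 3·951 = 2602
Comparing — Policy A: G=1760, Policy B: G=2602. Highest is 2602 (Policy B).

2602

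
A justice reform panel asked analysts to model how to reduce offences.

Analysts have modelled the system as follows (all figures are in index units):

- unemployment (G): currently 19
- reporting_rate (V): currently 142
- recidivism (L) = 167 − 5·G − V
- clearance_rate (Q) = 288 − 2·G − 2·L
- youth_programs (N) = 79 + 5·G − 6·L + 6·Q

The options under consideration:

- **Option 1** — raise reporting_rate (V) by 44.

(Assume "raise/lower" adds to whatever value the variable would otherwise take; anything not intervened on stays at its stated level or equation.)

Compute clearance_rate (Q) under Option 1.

Option 1 (V + 44):
  G = 19
  V = 142 + 44 = 186
  L = 167 − 5·19 − 186 = -114
  Q = 288 − 2·19 − 2·(-114) = 478

478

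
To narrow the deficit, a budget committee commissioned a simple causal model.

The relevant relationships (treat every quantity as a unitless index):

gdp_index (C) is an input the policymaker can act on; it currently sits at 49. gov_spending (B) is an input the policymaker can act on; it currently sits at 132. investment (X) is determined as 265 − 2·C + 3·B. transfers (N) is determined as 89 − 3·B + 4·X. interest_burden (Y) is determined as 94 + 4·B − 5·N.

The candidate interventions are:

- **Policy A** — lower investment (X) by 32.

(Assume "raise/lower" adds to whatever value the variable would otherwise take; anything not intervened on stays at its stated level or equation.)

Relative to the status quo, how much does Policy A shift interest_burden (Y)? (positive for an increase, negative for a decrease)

640

Baseline:
  C = 49
  B = 132
  X = 265 − 2·49 + 3·132 = 563
  N = 89 − 3·132 + 4·563 = 1945
  Y = 94 + 4·132 − 5·1945 = -9103
Policy A (X − 32):
  C = 49
  B = 132
  X = 265 − 2·49 + 3·132 (−32 from intervention) = 531
  N = 89 − 3·132 + 4·531 = 1817
  Y = 94 + 4·132 − 5·1817 = -8463
Change in Y: -8463 − (-9103) = 640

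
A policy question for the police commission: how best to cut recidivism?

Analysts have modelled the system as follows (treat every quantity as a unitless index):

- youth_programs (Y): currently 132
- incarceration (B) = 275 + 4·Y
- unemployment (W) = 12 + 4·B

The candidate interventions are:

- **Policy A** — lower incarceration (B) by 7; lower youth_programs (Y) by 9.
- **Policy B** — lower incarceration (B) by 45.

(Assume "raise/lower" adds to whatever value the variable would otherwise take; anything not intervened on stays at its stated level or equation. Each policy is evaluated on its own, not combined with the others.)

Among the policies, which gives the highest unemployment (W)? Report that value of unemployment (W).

Policy A (B − 7, Y − 9):
  Y = 132 − 9 = 123
  B = 275 + 4·123 (−7 from intervention) = 760
  W = 12 + 4·760 = 3052
Policy B (B − 45):
  Y = 132
  B = 275 + 4·132 (−45 from intervention) = 758
  W = 12 + 4·758 = 3044
Comparing — Policy A: W=3052, Policy B: W=3044. Highest is 3052 (Policy A).

3052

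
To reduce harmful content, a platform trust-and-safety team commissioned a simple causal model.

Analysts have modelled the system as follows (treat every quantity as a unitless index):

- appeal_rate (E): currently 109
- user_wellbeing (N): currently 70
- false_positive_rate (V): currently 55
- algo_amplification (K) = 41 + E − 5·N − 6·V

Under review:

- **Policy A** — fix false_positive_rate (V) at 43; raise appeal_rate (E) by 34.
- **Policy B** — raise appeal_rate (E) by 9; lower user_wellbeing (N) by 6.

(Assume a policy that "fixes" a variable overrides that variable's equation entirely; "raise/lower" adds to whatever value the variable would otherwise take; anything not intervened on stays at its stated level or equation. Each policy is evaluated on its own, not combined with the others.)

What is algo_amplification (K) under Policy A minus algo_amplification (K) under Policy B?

67

Policy A (V := 43, E + 34):
  E = 109 + 34 = 143
  N = 70
  V = 43
  K = 41 + 143 − 5·70 − 6·43 = -424
Policy B (E + 9, N − 6):
  E = 109 + 9 = 118
  N = 70 − 6 = 64
  V = 55
  K = 41 + 118 − 5·64 − 6·55 = -491
K: -424 − (-491) = 67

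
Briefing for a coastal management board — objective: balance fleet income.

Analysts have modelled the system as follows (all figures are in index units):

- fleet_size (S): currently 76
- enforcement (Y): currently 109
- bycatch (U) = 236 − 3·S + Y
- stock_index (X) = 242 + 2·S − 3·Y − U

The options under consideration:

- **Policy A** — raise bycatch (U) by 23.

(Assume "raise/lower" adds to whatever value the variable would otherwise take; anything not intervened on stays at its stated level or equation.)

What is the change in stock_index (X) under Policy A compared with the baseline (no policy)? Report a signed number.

Baseline:
  S = 76
  Y = 109
  U = 236 − 3·76 + 109 = 117
  X = 242 + 2·76 − 3·109 − 117 = -50
Policy A (U + 23):
  S = 76
  Y = 109
  U = 236 − 3·76 + 109 (+23 from intervention) = 140
  X = 242 + 2·76 − 3·109 − 140 = -73
Change in X: -73 − (-50) = -23

-23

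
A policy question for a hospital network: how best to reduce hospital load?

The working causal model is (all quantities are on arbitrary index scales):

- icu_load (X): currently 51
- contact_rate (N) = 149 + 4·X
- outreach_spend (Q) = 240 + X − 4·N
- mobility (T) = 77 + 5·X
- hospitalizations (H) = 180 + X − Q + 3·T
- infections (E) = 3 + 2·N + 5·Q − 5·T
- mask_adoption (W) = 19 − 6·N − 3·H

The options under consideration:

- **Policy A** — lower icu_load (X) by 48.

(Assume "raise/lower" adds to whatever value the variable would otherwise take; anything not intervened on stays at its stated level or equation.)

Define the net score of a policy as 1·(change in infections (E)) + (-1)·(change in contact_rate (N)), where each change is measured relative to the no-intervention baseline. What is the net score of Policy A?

4608

Baseline:
  X = 51
  N = 149 + 4·51 = 353
  Q = 240 + 51 − 4·353 = -1121
  T = 77 + 5·51 = 332
  E = 3 + 2·353 + 5·(-1121) − 5·332 = -6556
Policy A (X − 48):
  X = 51 − 48 = 3
  N = 149 + 4·3 = 161
  Q = 240 + 3 − 4·161 = -401
  T = 77 + 5·3 = 92
  E = 3 + 2·161 + 5·(-401) − 5·92 = -2140
ΔE = -2140 − (-6556) = 4416; ΔN = 161 − 353 = -192
Score = 1·4416 + (-1)·(-192) = 4608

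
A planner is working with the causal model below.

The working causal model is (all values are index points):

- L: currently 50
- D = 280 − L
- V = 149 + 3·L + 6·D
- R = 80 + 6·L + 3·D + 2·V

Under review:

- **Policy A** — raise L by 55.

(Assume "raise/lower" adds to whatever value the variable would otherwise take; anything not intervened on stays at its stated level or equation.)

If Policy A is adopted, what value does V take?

Policy A (L + 55):
  L = 50 + 55 = 105
  D = 280 − 105 = 175
  V = 149 + 3·105 + 6·175 = 1514

1514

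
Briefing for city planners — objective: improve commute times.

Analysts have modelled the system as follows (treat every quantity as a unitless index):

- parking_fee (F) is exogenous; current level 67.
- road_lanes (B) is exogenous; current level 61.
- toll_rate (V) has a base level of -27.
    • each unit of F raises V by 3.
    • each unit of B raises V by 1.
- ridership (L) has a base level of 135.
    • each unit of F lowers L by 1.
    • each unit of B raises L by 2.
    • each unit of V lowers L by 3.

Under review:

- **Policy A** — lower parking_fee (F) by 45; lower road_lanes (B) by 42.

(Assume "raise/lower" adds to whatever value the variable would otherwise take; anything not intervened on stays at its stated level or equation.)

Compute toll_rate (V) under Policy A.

Policy A (F − 45, B − 42):
  F = 67 − 45 = 22
  B = 61 − 42 = 19
  V = -27 + 3·22 + 19 = 58

58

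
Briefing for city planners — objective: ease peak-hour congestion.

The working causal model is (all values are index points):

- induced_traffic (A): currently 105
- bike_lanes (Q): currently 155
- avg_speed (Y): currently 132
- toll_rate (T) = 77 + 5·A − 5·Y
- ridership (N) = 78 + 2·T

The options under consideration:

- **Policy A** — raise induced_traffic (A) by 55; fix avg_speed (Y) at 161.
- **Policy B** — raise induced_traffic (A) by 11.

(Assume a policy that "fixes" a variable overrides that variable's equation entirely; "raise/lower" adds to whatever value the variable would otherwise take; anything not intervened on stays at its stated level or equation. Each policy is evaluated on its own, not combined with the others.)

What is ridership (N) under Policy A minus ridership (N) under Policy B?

Policy A (A + 55, Y := 161):
  A = 105 + 55 = 160
  Y = 161
  T = 77 + 5·160 − 5·161 = 72
  N = 78 + 2·72 = 222
Policy B (A + 11):
  A = 105 + 11 = 116
  Y = 132
  T = 77 + 5·116 − 5·132 = -3
  N = 78 + 2·(-3) = 72
N: 222 − 72 = 150

150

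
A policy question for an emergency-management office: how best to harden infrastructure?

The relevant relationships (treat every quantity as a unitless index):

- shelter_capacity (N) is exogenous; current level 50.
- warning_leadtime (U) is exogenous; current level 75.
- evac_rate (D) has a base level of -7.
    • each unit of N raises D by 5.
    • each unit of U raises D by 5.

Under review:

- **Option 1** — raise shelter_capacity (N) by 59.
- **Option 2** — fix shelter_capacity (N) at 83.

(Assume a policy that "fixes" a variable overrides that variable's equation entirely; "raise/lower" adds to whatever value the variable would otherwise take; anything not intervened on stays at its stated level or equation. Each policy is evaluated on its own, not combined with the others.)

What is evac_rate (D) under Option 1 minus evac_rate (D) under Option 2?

Option 1 (N + 59):
  N = 50 + 59 = 109
  U = 75
  D = -7 + 5·109 + 5·75 = 913
Option 2 (N := 83):
  N = 83
  U = 75
  D = -7 + 5·83 + 5·75 = 783
D: 913 − 783 = 130

130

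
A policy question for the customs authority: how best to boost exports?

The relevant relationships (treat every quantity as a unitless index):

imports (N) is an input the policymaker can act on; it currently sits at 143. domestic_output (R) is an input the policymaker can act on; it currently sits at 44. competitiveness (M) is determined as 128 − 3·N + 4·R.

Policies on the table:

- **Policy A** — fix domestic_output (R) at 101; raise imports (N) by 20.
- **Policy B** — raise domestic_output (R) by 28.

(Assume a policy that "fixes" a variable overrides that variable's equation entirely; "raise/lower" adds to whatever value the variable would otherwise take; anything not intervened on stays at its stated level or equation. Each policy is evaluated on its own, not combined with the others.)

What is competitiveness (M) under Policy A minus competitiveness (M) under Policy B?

56

Policy A (R := 101, N + 20):
  N = 143 + 20 = 163
  R = 101
  M = 128 − 3·163 + 4·101 = 43
Policy B (R + 28):
  N = 143
  R = 44 + 28 = 72
  M = 128 − 3·143 + 4·72 = -13
M: 43 − (-13) = 56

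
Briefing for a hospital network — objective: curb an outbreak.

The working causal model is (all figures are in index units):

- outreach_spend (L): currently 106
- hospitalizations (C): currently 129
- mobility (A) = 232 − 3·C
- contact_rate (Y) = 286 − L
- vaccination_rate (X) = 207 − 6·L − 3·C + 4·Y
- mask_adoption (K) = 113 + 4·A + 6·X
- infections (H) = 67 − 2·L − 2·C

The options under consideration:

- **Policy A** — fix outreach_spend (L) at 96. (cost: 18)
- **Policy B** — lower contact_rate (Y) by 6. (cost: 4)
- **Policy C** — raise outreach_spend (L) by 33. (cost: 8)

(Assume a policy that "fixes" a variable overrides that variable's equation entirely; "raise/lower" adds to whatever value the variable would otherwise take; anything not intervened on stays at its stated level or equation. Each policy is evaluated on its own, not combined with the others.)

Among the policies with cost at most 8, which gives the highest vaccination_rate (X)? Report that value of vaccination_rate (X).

Policy B (Y − 6):
  L = 106
  C = 129
  Y = 286 − 106 (−6 from intervention) = 174
  X = 207 − 6·106 − 3·129 + 4·174 = -120
Policy C (L + 33):
  L = 106 + 33 = 139
  C = 129
  Y = 286 − 139 = 147
  X = 207 − 6·139 − 3·129 + 4·147 = -426
Comparing — Policy B: X=-120, Policy C: X=-426. Highest is -120 (Policy B).

-120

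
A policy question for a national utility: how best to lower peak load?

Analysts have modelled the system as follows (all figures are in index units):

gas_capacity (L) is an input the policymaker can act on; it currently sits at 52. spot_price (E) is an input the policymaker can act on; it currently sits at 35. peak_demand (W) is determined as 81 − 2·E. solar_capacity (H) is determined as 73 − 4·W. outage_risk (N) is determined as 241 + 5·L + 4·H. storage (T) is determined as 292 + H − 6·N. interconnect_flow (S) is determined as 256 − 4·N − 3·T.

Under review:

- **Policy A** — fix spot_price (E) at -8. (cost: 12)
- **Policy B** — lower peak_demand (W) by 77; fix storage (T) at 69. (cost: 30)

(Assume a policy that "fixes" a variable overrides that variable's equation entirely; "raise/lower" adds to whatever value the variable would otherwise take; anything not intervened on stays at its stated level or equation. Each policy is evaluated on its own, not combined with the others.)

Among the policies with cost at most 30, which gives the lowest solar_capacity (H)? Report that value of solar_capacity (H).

Policy A (E := -8):
  E = -8
  W = 81 − 2·(-8) = 97
  H = 73 − 4·97 = -315
Policy B (W − 77, T := 69):
  E = 35
  W = 81 − 2·35 (−77 from intervention) = -66
  H = 73 − 4·(-66) = 337
Comparing — Policy A: H=-315, Policy B: H=337. Lowest is -315 (Policy A).

-315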